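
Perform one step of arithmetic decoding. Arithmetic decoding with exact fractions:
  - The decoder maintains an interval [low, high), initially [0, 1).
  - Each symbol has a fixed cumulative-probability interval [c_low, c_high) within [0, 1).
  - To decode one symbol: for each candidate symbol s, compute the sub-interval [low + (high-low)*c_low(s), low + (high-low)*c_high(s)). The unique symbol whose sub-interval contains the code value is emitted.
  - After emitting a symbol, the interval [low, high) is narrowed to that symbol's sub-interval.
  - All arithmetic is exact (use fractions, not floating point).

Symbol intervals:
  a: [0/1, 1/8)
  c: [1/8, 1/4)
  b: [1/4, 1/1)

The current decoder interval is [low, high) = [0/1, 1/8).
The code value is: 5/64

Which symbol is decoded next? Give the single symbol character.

Interval width = high − low = 1/8 − 0/1 = 1/8
Scaled code = (code − low) / width = (5/64 − 0/1) / 1/8 = 5/8
  a: [0/1, 1/8) 
  c: [1/8, 1/4) 
  b: [1/4, 1/1) ← scaled code falls here ✓

Answer: b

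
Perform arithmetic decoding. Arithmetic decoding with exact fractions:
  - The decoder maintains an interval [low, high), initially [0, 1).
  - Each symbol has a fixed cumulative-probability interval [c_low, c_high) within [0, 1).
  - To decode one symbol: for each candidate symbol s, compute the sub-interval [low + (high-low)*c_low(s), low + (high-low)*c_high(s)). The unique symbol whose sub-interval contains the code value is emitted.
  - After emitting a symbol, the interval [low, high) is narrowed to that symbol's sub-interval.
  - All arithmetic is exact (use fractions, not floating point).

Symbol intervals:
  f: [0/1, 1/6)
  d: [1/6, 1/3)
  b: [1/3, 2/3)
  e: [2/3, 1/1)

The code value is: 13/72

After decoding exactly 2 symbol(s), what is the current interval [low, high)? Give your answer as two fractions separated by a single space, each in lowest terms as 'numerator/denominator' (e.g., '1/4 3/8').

Step 1: interval [0/1, 1/1), width = 1/1 - 0/1 = 1/1
  'f': [0/1 + 1/1*0/1, 0/1 + 1/1*1/6) = [0/1, 1/6)
  'd': [0/1 + 1/1*1/6, 0/1 + 1/1*1/3) = [1/6, 1/3) <- contains code 13/72
  'b': [0/1 + 1/1*1/3, 0/1 + 1/1*2/3) = [1/3, 2/3)
  'e': [0/1 + 1/1*2/3, 0/1 + 1/1*1/1) = [2/3, 1/1)
  emit 'd', narrow to [1/6, 1/3)
Step 2: interval [1/6, 1/3), width = 1/3 - 1/6 = 1/6
  'f': [1/6 + 1/6*0/1, 1/6 + 1/6*1/6) = [1/6, 7/36) <- contains code 13/72
  'd': [1/6 + 1/6*1/6, 1/6 + 1/6*1/3) = [7/36, 2/9)
  'b': [1/6 + 1/6*1/3, 1/6 + 1/6*2/3) = [2/9, 5/18)
  'e': [1/6 + 1/6*2/3, 1/6 + 1/6*1/1) = [5/18, 1/3)
  emit 'f', narrow to [1/6, 7/36)

Answer: 1/6 7/36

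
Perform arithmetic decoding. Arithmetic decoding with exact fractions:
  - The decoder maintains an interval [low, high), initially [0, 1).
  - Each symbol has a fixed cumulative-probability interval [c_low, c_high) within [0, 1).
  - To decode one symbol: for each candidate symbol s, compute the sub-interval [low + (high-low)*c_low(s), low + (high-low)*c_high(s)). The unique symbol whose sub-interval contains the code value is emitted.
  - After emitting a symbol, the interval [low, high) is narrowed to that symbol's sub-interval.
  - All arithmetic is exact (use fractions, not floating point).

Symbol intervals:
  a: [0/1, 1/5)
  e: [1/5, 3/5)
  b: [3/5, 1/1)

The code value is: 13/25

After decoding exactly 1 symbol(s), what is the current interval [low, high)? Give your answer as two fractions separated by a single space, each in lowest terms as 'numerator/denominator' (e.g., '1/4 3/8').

Step 1: interval [0/1, 1/1), width = 1/1 - 0/1 = 1/1
  'a': [0/1 + 1/1*0/1, 0/1 + 1/1*1/5) = [0/1, 1/5)
  'e': [0/1 + 1/1*1/5, 0/1 + 1/1*3/5) = [1/5, 3/5) <- contains code 13/25
  'b': [0/1 + 1/1*3/5, 0/1 + 1/1*1/1) = [3/5, 1/1)
  emit 'e', narrow to [1/5, 3/5)

Answer: 1/5 3/5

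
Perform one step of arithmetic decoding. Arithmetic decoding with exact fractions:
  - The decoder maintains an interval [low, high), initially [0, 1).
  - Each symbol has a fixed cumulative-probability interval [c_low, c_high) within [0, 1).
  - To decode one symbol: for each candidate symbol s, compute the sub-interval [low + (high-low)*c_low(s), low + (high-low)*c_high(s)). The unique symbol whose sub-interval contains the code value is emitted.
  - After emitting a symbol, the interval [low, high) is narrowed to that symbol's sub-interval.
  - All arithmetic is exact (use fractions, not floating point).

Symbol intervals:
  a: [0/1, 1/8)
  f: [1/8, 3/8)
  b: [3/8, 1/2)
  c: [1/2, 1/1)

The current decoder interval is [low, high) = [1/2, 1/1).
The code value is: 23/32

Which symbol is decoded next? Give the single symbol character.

Interval width = high − low = 1/1 − 1/2 = 1/2
Scaled code = (code − low) / width = (23/32 − 1/2) / 1/2 = 7/16
  a: [0/1, 1/8) 
  f: [1/8, 3/8) 
  b: [3/8, 1/2) ← scaled code falls here ✓
  c: [1/2, 1/1) 

Answer: b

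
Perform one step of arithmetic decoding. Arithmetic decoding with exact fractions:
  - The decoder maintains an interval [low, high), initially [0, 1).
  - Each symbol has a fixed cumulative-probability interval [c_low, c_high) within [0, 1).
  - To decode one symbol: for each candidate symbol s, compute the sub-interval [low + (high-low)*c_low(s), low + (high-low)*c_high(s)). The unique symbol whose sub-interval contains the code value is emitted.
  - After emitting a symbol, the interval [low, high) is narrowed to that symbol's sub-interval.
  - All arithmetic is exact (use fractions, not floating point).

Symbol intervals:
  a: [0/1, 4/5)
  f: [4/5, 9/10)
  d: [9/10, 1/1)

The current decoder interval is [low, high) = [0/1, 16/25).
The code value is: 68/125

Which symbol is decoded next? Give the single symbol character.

Interval width = high − low = 16/25 − 0/1 = 16/25
Scaled code = (code − low) / width = (68/125 − 0/1) / 16/25 = 17/20
  a: [0/1, 4/5) 
  f: [4/5, 9/10) ← scaled code falls here ✓
  d: [9/10, 1/1) 

Answer: f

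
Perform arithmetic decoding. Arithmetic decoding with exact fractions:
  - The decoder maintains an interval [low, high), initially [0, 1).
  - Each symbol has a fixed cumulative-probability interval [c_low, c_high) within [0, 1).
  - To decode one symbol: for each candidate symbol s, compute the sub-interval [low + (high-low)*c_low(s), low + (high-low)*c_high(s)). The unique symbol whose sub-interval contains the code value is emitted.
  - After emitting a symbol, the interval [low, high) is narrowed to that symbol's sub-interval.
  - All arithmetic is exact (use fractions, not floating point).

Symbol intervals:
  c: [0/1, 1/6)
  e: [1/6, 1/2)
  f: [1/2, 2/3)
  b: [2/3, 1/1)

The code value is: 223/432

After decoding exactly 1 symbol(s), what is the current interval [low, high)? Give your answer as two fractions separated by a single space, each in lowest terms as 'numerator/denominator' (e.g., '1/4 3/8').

Answer: 1/2 2/3

Derivation:
Step 1: interval [0/1, 1/1), width = 1/1 - 0/1 = 1/1
  'c': [0/1 + 1/1*0/1, 0/1 + 1/1*1/6) = [0/1, 1/6)
  'e': [0/1 + 1/1*1/6, 0/1 + 1/1*1/2) = [1/6, 1/2)
  'f': [0/1 + 1/1*1/2, 0/1 + 1/1*2/3) = [1/2, 2/3) <- contains code 223/432
  'b': [0/1 + 1/1*2/3, 0/1 + 1/1*1/1) = [2/3, 1/1)
  emit 'f', narrow to [1/2, 2/3)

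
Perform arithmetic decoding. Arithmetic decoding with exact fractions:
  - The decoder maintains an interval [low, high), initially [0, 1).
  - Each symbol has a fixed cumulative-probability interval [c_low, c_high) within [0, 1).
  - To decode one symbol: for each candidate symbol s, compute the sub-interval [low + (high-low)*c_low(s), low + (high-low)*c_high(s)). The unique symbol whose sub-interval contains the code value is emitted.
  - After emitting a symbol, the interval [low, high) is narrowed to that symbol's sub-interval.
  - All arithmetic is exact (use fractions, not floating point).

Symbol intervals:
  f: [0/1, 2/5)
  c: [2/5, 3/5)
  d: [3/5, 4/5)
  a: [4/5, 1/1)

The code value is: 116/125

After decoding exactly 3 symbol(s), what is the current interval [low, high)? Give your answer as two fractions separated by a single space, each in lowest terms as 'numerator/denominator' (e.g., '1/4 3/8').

Step 1: interval [0/1, 1/1), width = 1/1 - 0/1 = 1/1
  'f': [0/1 + 1/1*0/1, 0/1 + 1/1*2/5) = [0/1, 2/5)
  'c': [0/1 + 1/1*2/5, 0/1 + 1/1*3/5) = [2/5, 3/5)
  'd': [0/1 + 1/1*3/5, 0/1 + 1/1*4/5) = [3/5, 4/5)
  'a': [0/1 + 1/1*4/5, 0/1 + 1/1*1/1) = [4/5, 1/1) <- contains code 116/125
  emit 'a', narrow to [4/5, 1/1)
Step 2: interval [4/5, 1/1), width = 1/1 - 4/5 = 1/5
  'f': [4/5 + 1/5*0/1, 4/5 + 1/5*2/5) = [4/5, 22/25)
  'c': [4/5 + 1/5*2/5, 4/5 + 1/5*3/5) = [22/25, 23/25)
  'd': [4/5 + 1/5*3/5, 4/5 + 1/5*4/5) = [23/25, 24/25) <- contains code 116/125
  'a': [4/5 + 1/5*4/5, 4/5 + 1/5*1/1) = [24/25, 1/1)
  emit 'd', narrow to [23/25, 24/25)
Step 3: interval [23/25, 24/25), width = 24/25 - 23/25 = 1/25
  'f': [23/25 + 1/25*0/1, 23/25 + 1/25*2/5) = [23/25, 117/125) <- contains code 116/125
  'c': [23/25 + 1/25*2/5, 23/25 + 1/25*3/5) = [117/125, 118/125)
  'd': [23/25 + 1/25*3/5, 23/25 + 1/25*4/5) = [118/125, 119/125)
  'a': [23/25 + 1/25*4/5, 23/25 + 1/25*1/1) = [119/125, 24/25)
  emit 'f', narrow to [23/25, 117/125)

Answer: 23/25 117/125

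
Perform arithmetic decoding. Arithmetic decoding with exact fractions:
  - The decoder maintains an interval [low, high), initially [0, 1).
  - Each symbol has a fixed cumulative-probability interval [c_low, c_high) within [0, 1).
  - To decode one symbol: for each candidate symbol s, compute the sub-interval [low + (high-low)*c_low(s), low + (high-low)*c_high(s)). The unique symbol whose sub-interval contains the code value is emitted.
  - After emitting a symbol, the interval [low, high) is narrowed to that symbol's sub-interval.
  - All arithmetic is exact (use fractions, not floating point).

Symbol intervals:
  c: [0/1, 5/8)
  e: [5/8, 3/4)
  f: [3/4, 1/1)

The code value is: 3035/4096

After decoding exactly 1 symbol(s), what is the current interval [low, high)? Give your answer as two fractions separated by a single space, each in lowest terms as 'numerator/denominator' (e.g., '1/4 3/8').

Step 1: interval [0/1, 1/1), width = 1/1 - 0/1 = 1/1
  'c': [0/1 + 1/1*0/1, 0/1 + 1/1*5/8) = [0/1, 5/8)
  'e': [0/1 + 1/1*5/8, 0/1 + 1/1*3/4) = [5/8, 3/4) <- contains code 3035/4096
  'f': [0/1 + 1/1*3/4, 0/1 + 1/1*1/1) = [3/4, 1/1)
  emit 'e', narrow to [5/8, 3/4)

Answer: 5/8 3/4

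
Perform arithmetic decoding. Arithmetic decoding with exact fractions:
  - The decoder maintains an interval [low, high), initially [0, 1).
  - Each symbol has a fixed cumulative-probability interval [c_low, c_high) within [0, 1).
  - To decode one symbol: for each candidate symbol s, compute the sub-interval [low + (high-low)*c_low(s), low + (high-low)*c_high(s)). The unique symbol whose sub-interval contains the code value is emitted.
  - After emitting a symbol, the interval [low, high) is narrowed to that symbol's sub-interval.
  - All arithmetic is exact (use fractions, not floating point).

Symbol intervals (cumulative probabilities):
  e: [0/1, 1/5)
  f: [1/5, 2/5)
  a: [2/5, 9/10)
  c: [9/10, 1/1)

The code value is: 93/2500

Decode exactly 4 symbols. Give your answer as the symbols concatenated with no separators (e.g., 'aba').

Step 1: interval [0/1, 1/1), width = 1/1 - 0/1 = 1/1
  'e': [0/1 + 1/1*0/1, 0/1 + 1/1*1/5) = [0/1, 1/5) <- contains code 93/2500
  'f': [0/1 + 1/1*1/5, 0/1 + 1/1*2/5) = [1/5, 2/5)
  'a': [0/1 + 1/1*2/5, 0/1 + 1/1*9/10) = [2/5, 9/10)
  'c': [0/1 + 1/1*9/10, 0/1 + 1/1*1/1) = [9/10, 1/1)
  emit 'e', narrow to [0/1, 1/5)
Step 2: interval [0/1, 1/5), width = 1/5 - 0/1 = 1/5
  'e': [0/1 + 1/5*0/1, 0/1 + 1/5*1/5) = [0/1, 1/25) <- contains code 93/2500
  'f': [0/1 + 1/5*1/5, 0/1 + 1/5*2/5) = [1/25, 2/25)
  'a': [0/1 + 1/5*2/5, 0/1 + 1/5*9/10) = [2/25, 9/50)
  'c': [0/1 + 1/5*9/10, 0/1 + 1/5*1/1) = [9/50, 1/5)
  emit 'e', narrow to [0/1, 1/25)
Step 3: interval [0/1, 1/25), width = 1/25 - 0/1 = 1/25
  'e': [0/1 + 1/25*0/1, 0/1 + 1/25*1/5) = [0/1, 1/125)
  'f': [0/1 + 1/25*1/5, 0/1 + 1/25*2/5) = [1/125, 2/125)
  'a': [0/1 + 1/25*2/5, 0/1 + 1/25*9/10) = [2/125, 9/250)
  'c': [0/1 + 1/25*9/10, 0/1 + 1/25*1/1) = [9/250, 1/25) <- contains code 93/2500
  emit 'c', narrow to [9/250, 1/25)
Step 4: interval [9/250, 1/25), width = 1/25 - 9/250 = 1/250
  'e': [9/250 + 1/250*0/1, 9/250 + 1/250*1/5) = [9/250, 23/625)
  'f': [9/250 + 1/250*1/5, 9/250 + 1/250*2/5) = [23/625, 47/1250) <- contains code 93/2500
  'a': [9/250 + 1/250*2/5, 9/250 + 1/250*9/10) = [47/1250, 99/2500)
  'c': [9/250 + 1/250*9/10, 9/250 + 1/250*1/1) = [99/2500, 1/25)
  emit 'f', narrow to [23/625, 47/1250)

Answer: eecf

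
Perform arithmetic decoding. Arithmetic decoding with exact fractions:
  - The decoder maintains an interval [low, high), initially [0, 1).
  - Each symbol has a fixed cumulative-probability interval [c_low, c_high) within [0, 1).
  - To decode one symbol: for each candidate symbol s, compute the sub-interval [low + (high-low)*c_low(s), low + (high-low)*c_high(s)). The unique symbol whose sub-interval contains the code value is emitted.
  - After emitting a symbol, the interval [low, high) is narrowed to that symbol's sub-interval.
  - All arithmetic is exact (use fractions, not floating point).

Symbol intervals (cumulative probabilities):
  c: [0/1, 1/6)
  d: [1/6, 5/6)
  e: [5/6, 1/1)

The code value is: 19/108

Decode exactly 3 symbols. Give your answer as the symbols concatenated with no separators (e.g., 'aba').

Answer: dcc

Derivation:
Step 1: interval [0/1, 1/1), width = 1/1 - 0/1 = 1/1
  'c': [0/1 + 1/1*0/1, 0/1 + 1/1*1/6) = [0/1, 1/6)
  'd': [0/1 + 1/1*1/6, 0/1 + 1/1*5/6) = [1/6, 5/6) <- contains code 19/108
  'e': [0/1 + 1/1*5/6, 0/1 + 1/1*1/1) = [5/6, 1/1)
  emit 'd', narrow to [1/6, 5/6)
Step 2: interval [1/6, 5/6), width = 5/6 - 1/6 = 2/3
  'c': [1/6 + 2/3*0/1, 1/6 + 2/3*1/6) = [1/6, 5/18) <- contains code 19/108
  'd': [1/6 + 2/3*1/6, 1/6 + 2/3*5/6) = [5/18, 13/18)
  'e': [1/6 + 2/3*5/6, 1/6 + 2/3*1/1) = [13/18, 5/6)
  emit 'c', narrow to [1/6, 5/18)
Step 3: interval [1/6, 5/18), width = 5/18 - 1/6 = 1/9
  'c': [1/6 + 1/9*0/1, 1/6 + 1/9*1/6) = [1/6, 5/27) <- contains code 19/108
  'd': [1/6 + 1/9*1/6, 1/6 + 1/9*5/6) = [5/27, 7/27)
  'e': [1/6 + 1/9*5/6, 1/6 + 1/9*1/1) = [7/27, 5/18)
  emit 'c', narrow to [1/6, 5/27)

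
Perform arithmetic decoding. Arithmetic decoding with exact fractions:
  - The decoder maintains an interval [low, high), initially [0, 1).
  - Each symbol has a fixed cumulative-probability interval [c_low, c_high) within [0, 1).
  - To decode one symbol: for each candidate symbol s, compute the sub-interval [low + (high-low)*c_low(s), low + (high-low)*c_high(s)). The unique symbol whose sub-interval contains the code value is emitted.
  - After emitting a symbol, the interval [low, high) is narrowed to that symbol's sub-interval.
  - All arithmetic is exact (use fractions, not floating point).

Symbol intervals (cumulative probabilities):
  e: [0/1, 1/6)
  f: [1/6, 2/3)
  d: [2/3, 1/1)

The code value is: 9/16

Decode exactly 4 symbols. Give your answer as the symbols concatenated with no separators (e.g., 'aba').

Answer: fdff

Derivation:
Step 1: interval [0/1, 1/1), width = 1/1 - 0/1 = 1/1
  'e': [0/1 + 1/1*0/1, 0/1 + 1/1*1/6) = [0/1, 1/6)
  'f': [0/1 + 1/1*1/6, 0/1 + 1/1*2/3) = [1/6, 2/3) <- contains code 9/16
  'd': [0/1 + 1/1*2/3, 0/1 + 1/1*1/1) = [2/3, 1/1)
  emit 'f', narrow to [1/6, 2/3)
Step 2: interval [1/6, 2/3), width = 2/3 - 1/6 = 1/2
  'e': [1/6 + 1/2*0/1, 1/6 + 1/2*1/6) = [1/6, 1/4)
  'f': [1/6 + 1/2*1/6, 1/6 + 1/2*2/3) = [1/4, 1/2)
  'd': [1/6 + 1/2*2/3, 1/6 + 1/2*1/1) = [1/2, 2/3) <- contains code 9/16
  emit 'd', narrow to [1/2, 2/3)
Step 3: interval [1/2, 2/3), width = 2/3 - 1/2 = 1/6
  'e': [1/2 + 1/6*0/1, 1/2 + 1/6*1/6) = [1/2, 19/36)
  'f': [1/2 + 1/6*1/6, 1/2 + 1/6*2/3) = [19/36, 11/18) <- contains code 9/16
  'd': [1/2 + 1/6*2/3, 1/2 + 1/6*1/1) = [11/18, 2/3)
  emit 'f', narrow to [19/36, 11/18)
Step 4: interval [19/36, 11/18), width = 11/18 - 19/36 = 1/12
  'e': [19/36 + 1/12*0/1, 19/36 + 1/12*1/6) = [19/36, 13/24)
  'f': [19/36 + 1/12*1/6, 19/36 + 1/12*2/3) = [13/24, 7/12) <- contains code 9/16
  'd': [19/36 + 1/12*2/3, 19/36 + 1/12*1/1) = [7/12, 11/18)
  emit 'f', narrow to [13/24, 7/12)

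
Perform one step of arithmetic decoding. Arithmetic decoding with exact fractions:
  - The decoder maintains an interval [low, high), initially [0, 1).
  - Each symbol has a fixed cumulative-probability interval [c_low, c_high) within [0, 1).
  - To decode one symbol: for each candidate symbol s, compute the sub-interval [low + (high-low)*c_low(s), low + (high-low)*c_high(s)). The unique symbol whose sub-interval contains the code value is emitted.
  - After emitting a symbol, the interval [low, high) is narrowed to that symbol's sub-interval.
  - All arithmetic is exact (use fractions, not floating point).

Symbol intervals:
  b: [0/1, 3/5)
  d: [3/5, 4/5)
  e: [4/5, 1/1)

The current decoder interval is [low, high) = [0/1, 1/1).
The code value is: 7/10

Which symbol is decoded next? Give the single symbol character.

Answer: d

Derivation:
Interval width = high − low = 1/1 − 0/1 = 1/1
Scaled code = (code − low) / width = (7/10 − 0/1) / 1/1 = 7/10
  b: [0/1, 3/5) 
  d: [3/5, 4/5) ← scaled code falls here ✓
  e: [4/5, 1/1) 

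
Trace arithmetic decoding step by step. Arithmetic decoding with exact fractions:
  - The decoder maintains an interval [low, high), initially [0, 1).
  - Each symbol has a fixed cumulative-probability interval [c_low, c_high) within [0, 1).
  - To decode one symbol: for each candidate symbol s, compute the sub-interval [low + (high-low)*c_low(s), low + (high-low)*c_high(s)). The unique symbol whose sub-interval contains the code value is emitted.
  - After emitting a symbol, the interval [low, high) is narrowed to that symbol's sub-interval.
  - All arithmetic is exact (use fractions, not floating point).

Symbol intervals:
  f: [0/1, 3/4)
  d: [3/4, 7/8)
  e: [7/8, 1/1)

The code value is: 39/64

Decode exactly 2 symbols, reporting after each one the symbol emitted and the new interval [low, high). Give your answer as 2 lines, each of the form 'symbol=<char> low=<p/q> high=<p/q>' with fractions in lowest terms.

Step 1: interval [0/1, 1/1), width = 1/1 - 0/1 = 1/1
  'f': [0/1 + 1/1*0/1, 0/1 + 1/1*3/4) = [0/1, 3/4) <- contains code 39/64
  'd': [0/1 + 1/1*3/4, 0/1 + 1/1*7/8) = [3/4, 7/8)
  'e': [0/1 + 1/1*7/8, 0/1 + 1/1*1/1) = [7/8, 1/1)
  emit 'f', narrow to [0/1, 3/4)
Step 2: interval [0/1, 3/4), width = 3/4 - 0/1 = 3/4
  'f': [0/1 + 3/4*0/1, 0/1 + 3/4*3/4) = [0/1, 9/16)
  'd': [0/1 + 3/4*3/4, 0/1 + 3/4*7/8) = [9/16, 21/32) <- contains code 39/64
  'e': [0/1 + 3/4*7/8, 0/1 + 3/4*1/1) = [21/32, 3/4)
  emit 'd', narrow to [9/16, 21/32)

Answer: symbol=f low=0/1 high=3/4
symbol=d low=9/16 high=21/32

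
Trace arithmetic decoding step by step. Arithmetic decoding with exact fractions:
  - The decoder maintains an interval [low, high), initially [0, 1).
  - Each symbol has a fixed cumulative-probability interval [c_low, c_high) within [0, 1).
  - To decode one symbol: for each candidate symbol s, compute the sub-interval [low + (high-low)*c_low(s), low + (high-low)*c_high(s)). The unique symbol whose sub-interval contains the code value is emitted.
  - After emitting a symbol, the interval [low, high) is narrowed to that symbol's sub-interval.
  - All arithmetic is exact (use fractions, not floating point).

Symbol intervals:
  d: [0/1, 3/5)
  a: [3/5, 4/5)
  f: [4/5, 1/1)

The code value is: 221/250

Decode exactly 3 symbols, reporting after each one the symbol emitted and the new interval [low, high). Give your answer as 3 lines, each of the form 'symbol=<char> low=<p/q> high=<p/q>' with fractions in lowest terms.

Step 1: interval [0/1, 1/1), width = 1/1 - 0/1 = 1/1
  'd': [0/1 + 1/1*0/1, 0/1 + 1/1*3/5) = [0/1, 3/5)
  'a': [0/1 + 1/1*3/5, 0/1 + 1/1*4/5) = [3/5, 4/5)
  'f': [0/1 + 1/1*4/5, 0/1 + 1/1*1/1) = [4/5, 1/1) <- contains code 221/250
  emit 'f', narrow to [4/5, 1/1)
Step 2: interval [4/5, 1/1), width = 1/1 - 4/5 = 1/5
  'd': [4/5 + 1/5*0/1, 4/5 + 1/5*3/5) = [4/5, 23/25) <- contains code 221/250
  'a': [4/5 + 1/5*3/5, 4/5 + 1/5*4/5) = [23/25, 24/25)
  'f': [4/5 + 1/5*4/5, 4/5 + 1/5*1/1) = [24/25, 1/1)
  emit 'd', narrow to [4/5, 23/25)
Step 3: interval [4/5, 23/25), width = 23/25 - 4/5 = 3/25
  'd': [4/5 + 3/25*0/1, 4/5 + 3/25*3/5) = [4/5, 109/125)
  'a': [4/5 + 3/25*3/5, 4/5 + 3/25*4/5) = [109/125, 112/125) <- contains code 221/250
  'f': [4/5 + 3/25*4/5, 4/5 + 3/25*1/1) = [112/125, 23/25)
  emit 'a', narrow to [109/125, 112/125)

Answer: symbol=f low=4/5 high=1/1
symbol=d low=4/5 high=23/25
symbol=a low=109/125 high=112/125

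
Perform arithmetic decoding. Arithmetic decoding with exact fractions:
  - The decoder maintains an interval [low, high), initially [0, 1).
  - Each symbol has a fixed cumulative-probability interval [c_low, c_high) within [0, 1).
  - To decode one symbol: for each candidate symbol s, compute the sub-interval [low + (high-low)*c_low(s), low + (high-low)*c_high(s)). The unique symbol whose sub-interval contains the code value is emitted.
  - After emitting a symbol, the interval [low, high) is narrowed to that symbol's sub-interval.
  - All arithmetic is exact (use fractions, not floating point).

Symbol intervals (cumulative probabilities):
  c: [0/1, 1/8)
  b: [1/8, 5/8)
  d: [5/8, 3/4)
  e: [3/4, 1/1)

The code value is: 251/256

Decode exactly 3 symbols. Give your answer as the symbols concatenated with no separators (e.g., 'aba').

Step 1: interval [0/1, 1/1), width = 1/1 - 0/1 = 1/1
  'c': [0/1 + 1/1*0/1, 0/1 + 1/1*1/8) = [0/1, 1/8)
  'b': [0/1 + 1/1*1/8, 0/1 + 1/1*5/8) = [1/8, 5/8)
  'd': [0/1 + 1/1*5/8, 0/1 + 1/1*3/4) = [5/8, 3/4)
  'e': [0/1 + 1/1*3/4, 0/1 + 1/1*1/1) = [3/4, 1/1) <- contains code 251/256
  emit 'e', narrow to [3/4, 1/1)
Step 2: interval [3/4, 1/1), width = 1/1 - 3/4 = 1/4
  'c': [3/4 + 1/4*0/1, 3/4 + 1/4*1/8) = [3/4, 25/32)
  'b': [3/4 + 1/4*1/8, 3/4 + 1/4*5/8) = [25/32, 29/32)
  'd': [3/4 + 1/4*5/8, 3/4 + 1/4*3/4) = [29/32, 15/16)
  'e': [3/4 + 1/4*3/4, 3/4 + 1/4*1/1) = [15/16, 1/1) <- contains code 251/256
  emit 'e', narrow to [15/16, 1/1)
Step 3: interval [15/16, 1/1), width = 1/1 - 15/16 = 1/16
  'c': [15/16 + 1/16*0/1, 15/16 + 1/16*1/8) = [15/16, 121/128)
  'b': [15/16 + 1/16*1/8, 15/16 + 1/16*5/8) = [121/128, 125/128)
  'd': [15/16 + 1/16*5/8, 15/16 + 1/16*3/4) = [125/128, 63/64) <- contains code 251/256
  'e': [15/16 + 1/16*3/4, 15/16 + 1/16*1/1) = [63/64, 1/1)
  emit 'd', narrow to [125/128, 63/64)

Answer: eed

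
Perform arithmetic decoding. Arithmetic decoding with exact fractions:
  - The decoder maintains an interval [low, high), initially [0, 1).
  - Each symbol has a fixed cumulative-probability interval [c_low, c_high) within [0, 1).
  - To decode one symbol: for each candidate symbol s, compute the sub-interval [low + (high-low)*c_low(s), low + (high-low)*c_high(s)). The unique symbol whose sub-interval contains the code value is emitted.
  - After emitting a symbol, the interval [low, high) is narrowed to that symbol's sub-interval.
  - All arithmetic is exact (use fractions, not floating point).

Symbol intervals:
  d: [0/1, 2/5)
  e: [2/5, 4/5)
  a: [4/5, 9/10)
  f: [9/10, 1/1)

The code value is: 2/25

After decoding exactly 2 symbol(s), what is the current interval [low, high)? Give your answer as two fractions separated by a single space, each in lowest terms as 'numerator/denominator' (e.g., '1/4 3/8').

Step 1: interval [0/1, 1/1), width = 1/1 - 0/1 = 1/1
  'd': [0/1 + 1/1*0/1, 0/1 + 1/1*2/5) = [0/1, 2/5) <- contains code 2/25
  'e': [0/1 + 1/1*2/5, 0/1 + 1/1*4/5) = [2/5, 4/5)
  'a': [0/1 + 1/1*4/5, 0/1 + 1/1*9/10) = [4/5, 9/10)
  'f': [0/1 + 1/1*9/10, 0/1 + 1/1*1/1) = [9/10, 1/1)
  emit 'd', narrow to [0/1, 2/5)
Step 2: interval [0/1, 2/5), width = 2/5 - 0/1 = 2/5
  'd': [0/1 + 2/5*0/1, 0/1 + 2/5*2/5) = [0/1, 4/25) <- contains code 2/25
  'e': [0/1 + 2/5*2/5, 0/1 + 2/5*4/5) = [4/25, 8/25)
  'a': [0/1 + 2/5*4/5, 0/1 + 2/5*9/10) = [8/25, 9/25)
  'f': [0/1 + 2/5*9/10, 0/1 + 2/5*1/1) = [9/25, 2/5)
  emit 'd', narrow to [0/1, 4/25)

Answer: 0/1 4/25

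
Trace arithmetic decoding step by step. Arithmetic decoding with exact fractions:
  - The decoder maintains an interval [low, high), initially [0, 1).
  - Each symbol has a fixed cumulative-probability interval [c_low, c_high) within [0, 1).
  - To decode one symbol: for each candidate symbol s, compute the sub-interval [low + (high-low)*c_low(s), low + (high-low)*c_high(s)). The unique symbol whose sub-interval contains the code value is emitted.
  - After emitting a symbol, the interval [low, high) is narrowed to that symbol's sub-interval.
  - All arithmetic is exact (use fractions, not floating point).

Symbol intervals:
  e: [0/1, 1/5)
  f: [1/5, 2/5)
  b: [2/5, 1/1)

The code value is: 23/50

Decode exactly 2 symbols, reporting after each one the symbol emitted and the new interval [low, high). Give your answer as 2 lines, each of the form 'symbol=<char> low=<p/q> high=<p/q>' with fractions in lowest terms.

Answer: symbol=b low=2/5 high=1/1
symbol=e low=2/5 high=13/25

Derivation:
Step 1: interval [0/1, 1/1), width = 1/1 - 0/1 = 1/1
  'e': [0/1 + 1/1*0/1, 0/1 + 1/1*1/5) = [0/1, 1/5)
  'f': [0/1 + 1/1*1/5, 0/1 + 1/1*2/5) = [1/5, 2/5)
  'b': [0/1 + 1/1*2/5, 0/1 + 1/1*1/1) = [2/5, 1/1) <- contains code 23/50
  emit 'b', narrow to [2/5, 1/1)
Step 2: interval [2/5, 1/1), width = 1/1 - 2/5 = 3/5
  'e': [2/5 + 3/5*0/1, 2/5 + 3/5*1/5) = [2/5, 13/25) <- contains code 23/50
  'f': [2/5 + 3/5*1/5, 2/5 + 3/5*2/5) = [13/25, 16/25)
  'b': [2/5 + 3/5*2/5, 2/5 + 3/5*1/1) = [16/25, 1/1)
  emit 'e', narrow to [2/5, 13/25)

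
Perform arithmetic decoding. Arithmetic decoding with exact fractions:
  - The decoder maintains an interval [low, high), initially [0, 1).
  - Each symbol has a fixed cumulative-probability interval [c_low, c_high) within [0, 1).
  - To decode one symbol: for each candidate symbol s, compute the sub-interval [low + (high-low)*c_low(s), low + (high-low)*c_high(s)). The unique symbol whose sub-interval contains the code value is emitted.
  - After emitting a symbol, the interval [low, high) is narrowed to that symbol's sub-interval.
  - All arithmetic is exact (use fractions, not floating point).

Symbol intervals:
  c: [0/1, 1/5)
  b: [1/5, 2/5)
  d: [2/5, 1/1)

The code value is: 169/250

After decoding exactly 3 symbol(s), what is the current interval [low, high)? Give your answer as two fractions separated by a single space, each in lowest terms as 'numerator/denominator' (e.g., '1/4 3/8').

Step 1: interval [0/1, 1/1), width = 1/1 - 0/1 = 1/1
  'c': [0/1 + 1/1*0/1, 0/1 + 1/1*1/5) = [0/1, 1/5)
  'b': [0/1 + 1/1*1/5, 0/1 + 1/1*2/5) = [1/5, 2/5)
  'd': [0/1 + 1/1*2/5, 0/1 + 1/1*1/1) = [2/5, 1/1) <- contains code 169/250
  emit 'd', narrow to [2/5, 1/1)
Step 2: interval [2/5, 1/1), width = 1/1 - 2/5 = 3/5
  'c': [2/5 + 3/5*0/1, 2/5 + 3/5*1/5) = [2/5, 13/25)
  'b': [2/5 + 3/5*1/5, 2/5 + 3/5*2/5) = [13/25, 16/25)
  'd': [2/5 + 3/5*2/5, 2/5 + 3/5*1/1) = [16/25, 1/1) <- contains code 169/250
  emit 'd', narrow to [16/25, 1/1)
Step 3: interval [16/25, 1/1), width = 1/1 - 16/25 = 9/25
  'c': [16/25 + 9/25*0/1, 16/25 + 9/25*1/5) = [16/25, 89/125) <- contains code 169/250
  'b': [16/25 + 9/25*1/5, 16/25 + 9/25*2/5) = [89/125, 98/125)
  'd': [16/25 + 9/25*2/5, 16/25 + 9/25*1/1) = [98/125, 1/1)
  emit 'c', narrow to [16/25, 89/125)

Answer: 16/25 89/125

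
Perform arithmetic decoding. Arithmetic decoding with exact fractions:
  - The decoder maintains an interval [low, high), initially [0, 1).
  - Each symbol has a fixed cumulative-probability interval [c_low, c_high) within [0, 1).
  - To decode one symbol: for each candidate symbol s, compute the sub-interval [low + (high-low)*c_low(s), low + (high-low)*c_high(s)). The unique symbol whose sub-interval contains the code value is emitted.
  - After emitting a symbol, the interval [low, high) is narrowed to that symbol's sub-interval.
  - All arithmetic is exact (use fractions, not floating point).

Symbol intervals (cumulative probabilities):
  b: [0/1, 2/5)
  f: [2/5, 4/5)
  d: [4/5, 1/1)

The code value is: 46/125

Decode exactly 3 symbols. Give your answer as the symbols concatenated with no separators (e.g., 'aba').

Step 1: interval [0/1, 1/1), width = 1/1 - 0/1 = 1/1
  'b': [0/1 + 1/1*0/1, 0/1 + 1/1*2/5) = [0/1, 2/5) <- contains code 46/125
  'f': [0/1 + 1/1*2/5, 0/1 + 1/1*4/5) = [2/5, 4/5)
  'd': [0/1 + 1/1*4/5, 0/1 + 1/1*1/1) = [4/5, 1/1)
  emit 'b', narrow to [0/1, 2/5)
Step 2: interval [0/1, 2/5), width = 2/5 - 0/1 = 2/5
  'b': [0/1 + 2/5*0/1, 0/1 + 2/5*2/5) = [0/1, 4/25)
  'f': [0/1 + 2/5*2/5, 0/1 + 2/5*4/5) = [4/25, 8/25)
  'd': [0/1 + 2/5*4/5, 0/1 + 2/5*1/1) = [8/25, 2/5) <- contains code 46/125
  emit 'd', narrow to [8/25, 2/5)
Step 3: interval [8/25, 2/5), width = 2/5 - 8/25 = 2/25
  'b': [8/25 + 2/25*0/1, 8/25 + 2/25*2/5) = [8/25, 44/125)
  'f': [8/25 + 2/25*2/5, 8/25 + 2/25*4/5) = [44/125, 48/125) <- contains code 46/125
  'd': [8/25 + 2/25*4/5, 8/25 + 2/25*1/1) = [48/125, 2/5)
  emit 'f', narrow to [44/125, 48/125)

Answer: bdf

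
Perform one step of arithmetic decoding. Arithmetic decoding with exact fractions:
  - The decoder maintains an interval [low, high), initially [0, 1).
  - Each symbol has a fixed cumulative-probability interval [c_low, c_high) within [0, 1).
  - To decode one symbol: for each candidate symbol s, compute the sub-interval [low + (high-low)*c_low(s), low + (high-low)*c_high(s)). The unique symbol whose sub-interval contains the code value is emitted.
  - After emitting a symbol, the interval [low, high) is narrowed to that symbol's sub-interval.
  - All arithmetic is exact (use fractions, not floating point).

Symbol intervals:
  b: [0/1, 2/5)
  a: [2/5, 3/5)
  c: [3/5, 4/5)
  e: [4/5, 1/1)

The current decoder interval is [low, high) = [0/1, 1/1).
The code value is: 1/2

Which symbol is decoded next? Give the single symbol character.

Answer: a

Derivation:
Interval width = high − low = 1/1 − 0/1 = 1/1
Scaled code = (code − low) / width = (1/2 − 0/1) / 1/1 = 1/2
  b: [0/1, 2/5) 
  a: [2/5, 3/5) ← scaled code falls here ✓
  c: [3/5, 4/5) 
  e: [4/5, 1/1) 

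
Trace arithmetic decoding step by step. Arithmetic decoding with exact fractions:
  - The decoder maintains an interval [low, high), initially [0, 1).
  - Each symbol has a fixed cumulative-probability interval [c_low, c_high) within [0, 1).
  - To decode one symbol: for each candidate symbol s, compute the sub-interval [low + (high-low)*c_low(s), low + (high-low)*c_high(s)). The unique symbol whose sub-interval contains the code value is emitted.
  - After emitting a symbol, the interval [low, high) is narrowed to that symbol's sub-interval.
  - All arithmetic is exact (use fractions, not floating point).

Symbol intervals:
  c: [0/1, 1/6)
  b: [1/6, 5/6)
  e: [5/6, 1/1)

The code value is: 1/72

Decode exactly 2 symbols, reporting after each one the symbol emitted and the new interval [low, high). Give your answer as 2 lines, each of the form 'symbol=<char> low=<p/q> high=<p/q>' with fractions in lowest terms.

Answer: symbol=c low=0/1 high=1/6
symbol=c low=0/1 high=1/36

Derivation:
Step 1: interval [0/1, 1/1), width = 1/1 - 0/1 = 1/1
  'c': [0/1 + 1/1*0/1, 0/1 + 1/1*1/6) = [0/1, 1/6) <- contains code 1/72
  'b': [0/1 + 1/1*1/6, 0/1 + 1/1*5/6) = [1/6, 5/6)
  'e': [0/1 + 1/1*5/6, 0/1 + 1/1*1/1) = [5/6, 1/1)
  emit 'c', narrow to [0/1, 1/6)
Step 2: interval [0/1, 1/6), width = 1/6 - 0/1 = 1/6
  'c': [0/1 + 1/6*0/1, 0/1 + 1/6*1/6) = [0/1, 1/36) <- contains code 1/72
  'b': [0/1 + 1/6*1/6, 0/1 + 1/6*5/6) = [1/36, 5/36)
  'e': [0/1 + 1/6*5/6, 0/1 + 1/6*1/1) = [5/36, 1/6)
  emit 'c', narrow to [0/1, 1/36)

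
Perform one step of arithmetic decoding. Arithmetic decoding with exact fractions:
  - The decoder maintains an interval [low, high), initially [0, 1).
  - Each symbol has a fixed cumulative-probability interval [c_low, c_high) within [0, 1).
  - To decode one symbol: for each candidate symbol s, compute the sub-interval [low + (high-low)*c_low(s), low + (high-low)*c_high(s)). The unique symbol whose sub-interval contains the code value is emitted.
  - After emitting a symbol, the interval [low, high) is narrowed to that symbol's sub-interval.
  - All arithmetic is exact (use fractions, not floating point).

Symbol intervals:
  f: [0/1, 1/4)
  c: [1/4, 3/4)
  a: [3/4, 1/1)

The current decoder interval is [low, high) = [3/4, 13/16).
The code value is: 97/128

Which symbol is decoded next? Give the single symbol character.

Answer: f

Derivation:
Interval width = high − low = 13/16 − 3/4 = 1/16
Scaled code = (code − low) / width = (97/128 − 3/4) / 1/16 = 1/8
  f: [0/1, 1/4) ← scaled code falls here ✓
  c: [1/4, 3/4) 
  a: [3/4, 1/1) 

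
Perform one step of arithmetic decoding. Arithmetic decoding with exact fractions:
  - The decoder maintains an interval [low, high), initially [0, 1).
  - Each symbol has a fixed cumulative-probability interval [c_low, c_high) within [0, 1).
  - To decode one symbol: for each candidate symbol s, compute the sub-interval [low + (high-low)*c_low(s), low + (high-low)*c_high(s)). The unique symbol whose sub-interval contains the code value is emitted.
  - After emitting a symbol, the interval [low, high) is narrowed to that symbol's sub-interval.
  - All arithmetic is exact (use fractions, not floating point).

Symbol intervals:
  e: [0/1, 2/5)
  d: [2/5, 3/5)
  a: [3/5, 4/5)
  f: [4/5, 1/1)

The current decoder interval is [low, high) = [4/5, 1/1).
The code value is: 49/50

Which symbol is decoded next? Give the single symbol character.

Interval width = high − low = 1/1 − 4/5 = 1/5
Scaled code = (code − low) / width = (49/50 − 4/5) / 1/5 = 9/10
  e: [0/1, 2/5) 
  d: [2/5, 3/5) 
  a: [3/5, 4/5) 
  f: [4/5, 1/1) ← scaled code falls here ✓

Answer: f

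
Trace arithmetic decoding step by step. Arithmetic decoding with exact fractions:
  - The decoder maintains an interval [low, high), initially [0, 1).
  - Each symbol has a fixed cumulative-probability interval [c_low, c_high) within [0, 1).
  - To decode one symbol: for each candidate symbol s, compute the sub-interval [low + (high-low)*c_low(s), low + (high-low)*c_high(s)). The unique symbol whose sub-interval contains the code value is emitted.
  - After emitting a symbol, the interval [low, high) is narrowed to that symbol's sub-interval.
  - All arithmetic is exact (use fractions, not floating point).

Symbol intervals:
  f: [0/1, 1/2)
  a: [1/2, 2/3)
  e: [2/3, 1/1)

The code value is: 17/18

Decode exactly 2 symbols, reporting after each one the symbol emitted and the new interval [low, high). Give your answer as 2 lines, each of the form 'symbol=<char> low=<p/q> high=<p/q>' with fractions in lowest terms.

Step 1: interval [0/1, 1/1), width = 1/1 - 0/1 = 1/1
  'f': [0/1 + 1/1*0/1, 0/1 + 1/1*1/2) = [0/1, 1/2)
  'a': [0/1 + 1/1*1/2, 0/1 + 1/1*2/3) = [1/2, 2/3)
  'e': [0/1 + 1/1*2/3, 0/1 + 1/1*1/1) = [2/3, 1/1) <- contains code 17/18
  emit 'e', narrow to [2/3, 1/1)
Step 2: interval [2/3, 1/1), width = 1/1 - 2/3 = 1/3
  'f': [2/3 + 1/3*0/1, 2/3 + 1/3*1/2) = [2/3, 5/6)
  'a': [2/3 + 1/3*1/2, 2/3 + 1/3*2/3) = [5/6, 8/9)
  'e': [2/3 + 1/3*2/3, 2/3 + 1/3*1/1) = [8/9, 1/1) <- contains code 17/18
  emit 'e', narrow to [8/9, 1/1)

Answer: symbol=e low=2/3 high=1/1
symbol=e low=8/9 high=1/1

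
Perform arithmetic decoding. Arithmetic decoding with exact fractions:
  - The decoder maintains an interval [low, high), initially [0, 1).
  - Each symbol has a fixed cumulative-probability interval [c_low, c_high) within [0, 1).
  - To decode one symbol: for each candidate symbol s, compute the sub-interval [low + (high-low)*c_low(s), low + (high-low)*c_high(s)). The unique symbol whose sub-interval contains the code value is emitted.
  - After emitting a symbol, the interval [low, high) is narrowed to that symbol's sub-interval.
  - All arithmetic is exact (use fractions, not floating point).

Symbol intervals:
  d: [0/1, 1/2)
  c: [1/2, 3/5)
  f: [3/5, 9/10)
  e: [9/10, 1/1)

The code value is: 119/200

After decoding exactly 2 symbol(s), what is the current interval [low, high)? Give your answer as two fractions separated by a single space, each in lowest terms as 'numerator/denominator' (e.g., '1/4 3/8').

Step 1: interval [0/1, 1/1), width = 1/1 - 0/1 = 1/1
  'd': [0/1 + 1/1*0/1, 0/1 + 1/1*1/2) = [0/1, 1/2)
  'c': [0/1 + 1/1*1/2, 0/1 + 1/1*3/5) = [1/2, 3/5) <- contains code 119/200
  'f': [0/1 + 1/1*3/5, 0/1 + 1/1*9/10) = [3/5, 9/10)
  'e': [0/1 + 1/1*9/10, 0/1 + 1/1*1/1) = [9/10, 1/1)
  emit 'c', narrow to [1/2, 3/5)
Step 2: interval [1/2, 3/5), width = 3/5 - 1/2 = 1/10
  'd': [1/2 + 1/10*0/1, 1/2 + 1/10*1/2) = [1/2, 11/20)
  'c': [1/2 + 1/10*1/2, 1/2 + 1/10*3/5) = [11/20, 14/25)
  'f': [1/2 + 1/10*3/5, 1/2 + 1/10*9/10) = [14/25, 59/100)
  'e': [1/2 + 1/10*9/10, 1/2 + 1/10*1/1) = [59/100, 3/5) <- contains code 119/200
  emit 'e', narrow to [59/100, 3/5)

Answer: 59/100 3/5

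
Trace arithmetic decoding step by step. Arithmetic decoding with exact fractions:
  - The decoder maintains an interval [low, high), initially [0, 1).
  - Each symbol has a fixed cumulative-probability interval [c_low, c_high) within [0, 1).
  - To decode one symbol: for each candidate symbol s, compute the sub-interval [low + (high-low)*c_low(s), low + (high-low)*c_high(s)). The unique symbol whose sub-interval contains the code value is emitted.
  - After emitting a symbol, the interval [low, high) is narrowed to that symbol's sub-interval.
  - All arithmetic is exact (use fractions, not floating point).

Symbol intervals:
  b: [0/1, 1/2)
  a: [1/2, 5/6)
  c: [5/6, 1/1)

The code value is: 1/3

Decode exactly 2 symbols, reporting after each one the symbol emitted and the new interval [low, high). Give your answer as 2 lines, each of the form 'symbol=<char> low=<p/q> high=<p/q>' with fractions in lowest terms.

Answer: symbol=b low=0/1 high=1/2
symbol=a low=1/4 high=5/12

Derivation:
Step 1: interval [0/1, 1/1), width = 1/1 - 0/1 = 1/1
  'b': [0/1 + 1/1*0/1, 0/1 + 1/1*1/2) = [0/1, 1/2) <- contains code 1/3
  'a': [0/1 + 1/1*1/2, 0/1 + 1/1*5/6) = [1/2, 5/6)
  'c': [0/1 + 1/1*5/6, 0/1 + 1/1*1/1) = [5/6, 1/1)
  emit 'b', narrow to [0/1, 1/2)
Step 2: interval [0/1, 1/2), width = 1/2 - 0/1 = 1/2
  'b': [0/1 + 1/2*0/1, 0/1 + 1/2*1/2) = [0/1, 1/4)
  'a': [0/1 + 1/2*1/2, 0/1 + 1/2*5/6) = [1/4, 5/12) <- contains code 1/3
  'c': [0/1 + 1/2*5/6, 0/1 + 1/2*1/1) = [5/12, 1/2)
  emit 'a', narrow to [1/4, 5/12)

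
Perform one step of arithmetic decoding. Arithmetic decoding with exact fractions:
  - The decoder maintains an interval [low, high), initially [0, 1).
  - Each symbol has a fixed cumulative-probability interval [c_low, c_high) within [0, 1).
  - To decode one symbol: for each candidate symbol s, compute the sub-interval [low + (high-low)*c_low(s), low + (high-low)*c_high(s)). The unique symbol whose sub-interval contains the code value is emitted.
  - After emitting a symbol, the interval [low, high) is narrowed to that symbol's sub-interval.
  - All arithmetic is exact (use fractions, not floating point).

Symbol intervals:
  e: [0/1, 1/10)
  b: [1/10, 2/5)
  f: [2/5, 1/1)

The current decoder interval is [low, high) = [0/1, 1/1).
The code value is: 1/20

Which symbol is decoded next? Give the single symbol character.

Interval width = high − low = 1/1 − 0/1 = 1/1
Scaled code = (code − low) / width = (1/20 − 0/1) / 1/1 = 1/20
  e: [0/1, 1/10) ← scaled code falls here ✓
  b: [1/10, 2/5) 
  f: [2/5, 1/1) 

Answer: e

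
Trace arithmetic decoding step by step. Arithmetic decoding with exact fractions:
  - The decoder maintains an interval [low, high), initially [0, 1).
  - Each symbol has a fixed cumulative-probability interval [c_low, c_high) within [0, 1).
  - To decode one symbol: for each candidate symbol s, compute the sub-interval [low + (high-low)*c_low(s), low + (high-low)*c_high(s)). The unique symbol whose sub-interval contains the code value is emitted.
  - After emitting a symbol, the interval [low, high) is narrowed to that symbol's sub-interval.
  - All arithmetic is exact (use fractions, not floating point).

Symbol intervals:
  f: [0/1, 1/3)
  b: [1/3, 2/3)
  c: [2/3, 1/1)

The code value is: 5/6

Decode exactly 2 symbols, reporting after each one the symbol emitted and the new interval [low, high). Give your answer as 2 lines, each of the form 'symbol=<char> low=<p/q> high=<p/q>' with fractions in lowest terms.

Answer: symbol=c low=2/3 high=1/1
symbol=b low=7/9 high=8/9

Derivation:
Step 1: interval [0/1, 1/1), width = 1/1 - 0/1 = 1/1
  'f': [0/1 + 1/1*0/1, 0/1 + 1/1*1/3) = [0/1, 1/3)
  'b': [0/1 + 1/1*1/3, 0/1 + 1/1*2/3) = [1/3, 2/3)
  'c': [0/1 + 1/1*2/3, 0/1 + 1/1*1/1) = [2/3, 1/1) <- contains code 5/6
  emit 'c', narrow to [2/3, 1/1)
Step 2: interval [2/3, 1/1), width = 1/1 - 2/3 = 1/3
  'f': [2/3 + 1/3*0/1, 2/3 + 1/3*1/3) = [2/3, 7/9)
  'b': [2/3 + 1/3*1/3, 2/3 + 1/3*2/3) = [7/9, 8/9) <- contains code 5/6
  'c': [2/3 + 1/3*2/3, 2/3 + 1/3*1/1) = [8/9, 1/1)
  emit 'b', narrow to [7/9, 8/9)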